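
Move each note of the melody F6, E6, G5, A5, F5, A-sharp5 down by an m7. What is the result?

F6 down a minor seventh is G5.
A minor seventh down from E6 gives F#5.
A minor seventh down from G5 gives A4.
A minor seventh down from A5 gives B4.
A minor seventh down from F5 gives G4.
A#5: a seventh down reaches B, and 10 semitones makes it B#4.

G5 F#5 A4 B4 G4 B#4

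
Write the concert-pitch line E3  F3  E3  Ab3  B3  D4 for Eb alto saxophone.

The Eb alto saxophone sounds a major sixth below written, so the written part must be a major sixth above concert — transpose each note up.
E3 -> C#4
F3 -> D4
E3 -> C#4
Ab3 -> F4
B3 -> G#4
D4 -> B4

C#4 D4 C#4 F4 G#4 B4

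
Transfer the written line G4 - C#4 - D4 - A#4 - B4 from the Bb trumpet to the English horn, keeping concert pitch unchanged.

First find concert pitch: the Bb trumpet sounds a major second below written, so G4 C#4 D4 A#4 B4 sounds F4 B3 C4 G#4 A4.
Then write for English horn: it sounds a perfect fifth below written, so the part must be a perfect fifth above concert.
F4 → C5
B3 → F#4
C4 → G4
G#4 → D#5
A4 → E5

C5 F#4 G4 D#5 E5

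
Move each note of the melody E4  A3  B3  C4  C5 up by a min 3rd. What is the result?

G4 C4 D4 Eb4 Eb5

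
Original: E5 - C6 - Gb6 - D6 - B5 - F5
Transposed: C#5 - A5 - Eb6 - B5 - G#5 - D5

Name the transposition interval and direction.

down a minor third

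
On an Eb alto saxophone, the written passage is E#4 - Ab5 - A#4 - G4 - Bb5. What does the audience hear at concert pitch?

G#3 Cb5 C#4 Bb3 Db5

The Eb alto saxophone sounds a major sixth below written, so transpose each written note down a major sixth.
E#4 gives G#3
Ab5 gives Cb5
A#4 gives C#4
G4 gives Bb3
Bb5 gives Db5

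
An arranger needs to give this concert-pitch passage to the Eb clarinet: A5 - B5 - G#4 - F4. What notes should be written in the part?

F#5 G#5 E#4 D4

Written C4 sounds as Eb4 on the Eb clarinet, so concert pitches are written a minor third down.
A5 -> F#5
B5 -> G#5
G#4 -> E#4
F4 -> D4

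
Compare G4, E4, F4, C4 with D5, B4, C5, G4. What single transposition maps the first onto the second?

up a perfect fifth

Take the first pair: G4 → D5. G to D spans 5 letter names, so the interval is some kind of fifth.
G4 to D5 is 7 semitones, which makes it a perfect fifth; the second version is higher, so the direction is up.
Checking another pair — C4 → G4 — gives the same interval.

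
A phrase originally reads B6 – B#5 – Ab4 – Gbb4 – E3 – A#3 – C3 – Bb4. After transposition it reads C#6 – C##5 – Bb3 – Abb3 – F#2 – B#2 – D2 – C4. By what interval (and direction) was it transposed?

down a minor seventh

Take the first pair: B6 → C#6. B to C spans 7 letter names, so the interval is some kind of seventh.
C#6 to B6 is 10 semitones, which makes it a minor seventh; the second version is lower, so the direction is down.
Checking another pair — Bb4 → C4 — gives the same interval.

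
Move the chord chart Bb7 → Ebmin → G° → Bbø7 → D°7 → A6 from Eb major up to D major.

Eb major up to D major is a major seventh; each chord root moves by that interval while the quality stays the same.
Bb7: root Bb up a major seventh → A, giving A7.
Ebmin: root Eb up a major seventh → D, giving Dmin.
G°: root G up a major seventh → F#, giving F#°.
Bbø7: root Bb up a major seventh → A, giving Aø7.
D°7: root D up a major seventh → C#, giving C#°7.
A6: root A up a major seventh → G#, giving G#6.

A7 Dmin F#° Aø7 C#°7 G#6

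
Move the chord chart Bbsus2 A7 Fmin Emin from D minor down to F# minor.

D minor down to F# minor is a minor sixth; each chord root moves by that interval while the quality stays the same.
Bbsus2: root Bb down a minor sixth → D, giving Dsus2.
A7: root A down a minor sixth → C#, giving C#7.
Fmin: root F down a minor sixth → A, giving Amin.
Emin: root E down a minor sixth → G#, giving G#min.

Dsus2 C#7 Amin G#min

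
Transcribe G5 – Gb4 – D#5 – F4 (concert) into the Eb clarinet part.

Written C4 sounds as Eb4 on the Eb clarinet, so concert pitches are written a minor third down.
G5 -> E5
Gb4 -> Eb4
D#5 -> B#4
F4 -> D4

E5 Eb4 B#4 D4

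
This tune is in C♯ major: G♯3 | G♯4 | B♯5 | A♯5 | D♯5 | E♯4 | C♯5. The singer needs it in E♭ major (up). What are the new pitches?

C♯ major to E♭ major up is a diminished third, so every note moves up by that interval.
G#3 becomes Bb3
G#4 becomes Bb4
B#5 becomes D6
A#5 becomes C6
D#5 becomes F5
E#4 becomes G4
C#5 becomes Eb5

Bb3 Bb4 D6 C6 F5 G4 Eb5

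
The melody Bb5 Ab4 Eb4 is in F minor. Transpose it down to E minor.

A5 G4 D4

F minor to E minor down is a minor second, so every note moves down by that interval.
Bb5 becomes A5
Ab4 becomes G4
Eb4 becomes D4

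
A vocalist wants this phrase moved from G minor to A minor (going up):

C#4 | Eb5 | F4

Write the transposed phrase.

D#4 F5 G4

G minor to A minor up is a major second, so every note moves up by that interval.
C#4 gives D#4
Eb5 gives F5
F4 gives G4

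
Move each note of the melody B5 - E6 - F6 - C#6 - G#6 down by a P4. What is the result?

F#5 B5 C6 G#5 D#6

A perfect fourth down from B5 gives F#5.
A perfect fourth down from E6 gives B5.
F6: a fourth down reaches C, and 5 semitones makes it C6.
A perfect fourth down from C#6 gives G#5.
G#6 down a perfect fourth is D#6.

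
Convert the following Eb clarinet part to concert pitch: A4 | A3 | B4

The Eb clarinet sounds a minor third above written, so transpose each written note up a minor third.
A4 to C5
A3 to C4
B4 to D5

C5 C4 D5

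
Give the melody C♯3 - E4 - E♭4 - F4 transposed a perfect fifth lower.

C#3 to F#2
E4 to A3
Eb4 to Ab3
F4 to Bb3

F#2 A3 Ab3 Bb3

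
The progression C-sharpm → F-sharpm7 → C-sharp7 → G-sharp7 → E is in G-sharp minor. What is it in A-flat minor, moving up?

G-sharp minor up to A-flat minor is a diminished second; each chord root moves by that interval while the quality stays the same.
C-sharpm: root C-sharp up a diminished second → Db, giving Dbm.
F-sharpm7: root F-sharp up a diminished second → Gb, giving Gbm7.
C-sharp7: root C-sharp up a diminished second → Db, giving Db7.
G-sharp7: root G-sharp up a diminished second → Ab, giving Ab7.
E: root E up a diminished second → Fb, giving Fb.

Dbm Gbm7 Db7 Ab7 Fb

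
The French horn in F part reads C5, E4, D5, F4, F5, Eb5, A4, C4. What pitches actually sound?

F4 A3 G4 Bb3 Bb4 Ab4 D4 F3

The French horn in F sounds a perfect fifth below written, so transpose each written note down a perfect fifth.
C5 → F4
E4 → A3
D5 → G4
F4 → Bb3
F5 → Bb4
Eb5 → Ab4
A4 → D4
C4 → F3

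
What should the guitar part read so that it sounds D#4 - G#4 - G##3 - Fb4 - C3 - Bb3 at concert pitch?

D#5 G#5 G##4 Fb5 C4 Bb4

Written C4 sounds as C3 on the guitar, so concert pitches are written a perfect octave up.
D#4 gives D#5
G#4 gives G#5
G##3 gives G##4
Fb4 gives Fb5
C3 gives C4
Bb3 gives Bb4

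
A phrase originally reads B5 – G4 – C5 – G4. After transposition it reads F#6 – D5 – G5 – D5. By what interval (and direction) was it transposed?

up a perfect fifth

From B5 to F#6 is 5 letter names — a fifth of some quality.
B5 to F#6 is 7 semitones, which makes it a perfect fifth; the second version is higher, so the direction is up.
Checking another pair — G4 → D5 — gives the same interval.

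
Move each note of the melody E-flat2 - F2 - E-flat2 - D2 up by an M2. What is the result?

F2 G2 F2 E2

A major second up from Eb2 gives F2.
A major second up from F2 gives G2.
Eb2: a second up reaches F, and 2 semitones makes it F2.
D2: a second up reaches E, and 2 semitones makes it E2.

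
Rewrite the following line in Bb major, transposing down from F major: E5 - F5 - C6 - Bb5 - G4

A4 Bb4 F5 Eb5 C4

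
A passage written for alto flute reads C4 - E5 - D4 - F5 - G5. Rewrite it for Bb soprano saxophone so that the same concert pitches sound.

A3 C#5 B3 D5 E5

First find concert pitch: the alto flute sounds a perfect fourth below written, so C4 E5 D4 F5 G5 sounds G3 B4 A3 C5 D5.
Then write for Bb soprano saxophone: it sounds a major second below written, so the part must be a major second above concert.
G3 → A3
B4 → C#5
A3 → B3
C5 → D5
D5 → E5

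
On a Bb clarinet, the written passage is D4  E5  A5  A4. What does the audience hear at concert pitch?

C4 D5 G5 G4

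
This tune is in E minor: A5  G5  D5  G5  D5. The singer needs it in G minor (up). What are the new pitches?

C6 Bb5 F5 Bb5 F5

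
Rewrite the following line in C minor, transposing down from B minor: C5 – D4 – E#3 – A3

Db4 Eb3 F#2 Bb2

From B down to C is a major seventh; apply that to each pitch.
C5 -> Db4
D4 -> Eb3
E#3 -> F#2
A3 -> Bb2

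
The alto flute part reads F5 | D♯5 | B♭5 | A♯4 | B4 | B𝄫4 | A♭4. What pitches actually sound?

C5 A#4 F5 E#4 F#4 Fb4 Eb4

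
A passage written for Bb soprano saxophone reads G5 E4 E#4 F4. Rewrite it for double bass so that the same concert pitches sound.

F6 D5 D#5 Eb5

First find concert pitch: the Bb soprano saxophone sounds a major second below written, so G5 E4 E#4 F4 sounds F5 D4 D#4 Eb4.
Then write for double bass: it sounds a perfect octave below written, so the part must be a perfect octave above concert.
F5 → F6
D4 → D5
D#4 → D#5
Eb4 → Eb5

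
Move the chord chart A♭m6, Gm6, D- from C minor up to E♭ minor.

C minor up to E♭ minor is a minor third; each chord root moves by that interval while the quality stays the same.
A♭m6: root A♭ up a minor third → Cb, giving Cbm6.
Gm6: root G up a minor third → Bb, giving Bbm6.
D-: root D up a minor third → F, giving F-.

Cbm6 Bbm6 F-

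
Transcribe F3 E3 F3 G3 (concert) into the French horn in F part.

C4 B3 C4 D4

The French horn in F sounds a perfect fifth below written, so the written part must be a perfect fifth above concert — transpose each note up.
F3 → C4
E3 → B3
F3 → C4
G3 → D4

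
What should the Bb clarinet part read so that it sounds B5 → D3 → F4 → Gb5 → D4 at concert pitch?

C#6 E3 G4 Ab5 E4

Written C4 sounds as Bb3 on the Bb clarinet, so concert pitches are written a major second up.
B5 -> C#6
D3 -> E3
F4 -> G4
Gb5 -> Ab5
D4 -> E4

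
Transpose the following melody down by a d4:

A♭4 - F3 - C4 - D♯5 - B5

Ab4 → E4
F3 → C#3
C4 → G#3
D#5 → A##4
B5 → F##5

E4 C#3 G#3 A##4 F##5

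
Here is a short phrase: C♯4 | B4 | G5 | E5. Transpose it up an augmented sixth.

A##4 G##5 E#6 C##6

An augmented sixth up from C#4 gives A##4.
B4: a sixth up reaches G, and 10 semitones makes it G##5.
G5: a sixth up reaches E, and 10 semitones makes it E#6.
An augmented sixth up from E5 gives C##6.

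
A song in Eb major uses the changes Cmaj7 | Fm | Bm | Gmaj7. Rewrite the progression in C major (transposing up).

Eb major up to C major is a major sixth; each chord root moves by that interval while the quality stays the same.
Cmaj7: root C up a major sixth → A, giving Amaj7.
Fm: root F up a major sixth → D, giving Dm.
Bm: root B up a major sixth → G#, giving G#m.
Gmaj7: root G up a major sixth → E, giving Emaj7.

Amaj7 Dm G#m Emaj7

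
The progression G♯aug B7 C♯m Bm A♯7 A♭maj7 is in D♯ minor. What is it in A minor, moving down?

Daug F7 Gm Fm E7 Ebbmaj7

D♯ minor down to A minor is an augmented fourth; each chord root moves by that interval while the quality stays the same.
G♯aug: root G♯ down an augmented fourth → D, giving Daug.
B7: root B down an augmented fourth → F, giving F7.
C♯m: root C♯ down an augmented fourth → G, giving Gm.
Bm: root B down an augmented fourth → F, giving Fm.
A♯7: root A♯ down an augmented fourth → E, giving E7.
A♭maj7: root A♭ down an augmented fourth → Ebb, giving Ebbmaj7.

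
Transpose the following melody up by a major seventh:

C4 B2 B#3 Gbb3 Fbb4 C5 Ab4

C4: a seventh up reaches B, and 11 semitones makes it B4.
A major seventh up from B2 gives A#3.
B#3 up a major seventh is A##4.
Gbb3 up a major seventh is Fb4.
Fbb4 up a major seventh is Ebb5.
A major seventh up from C5 gives B5.
Ab4: a seventh up reaches G, and 11 semitones makes it G5.

B4 A#3 A##4 Fb4 Ebb5 B5 G5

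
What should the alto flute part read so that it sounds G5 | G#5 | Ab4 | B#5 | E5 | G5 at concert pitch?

C6 C#6 Db5 E#6 A5 C6

The alto flute sounds a perfect fourth below written, so the written part must be a perfect fourth above concert — transpose each note up.
G5 to C6
G#5 to C#6
Ab4 to Db5
B#5 to E#6
E5 to A5
G5 to C6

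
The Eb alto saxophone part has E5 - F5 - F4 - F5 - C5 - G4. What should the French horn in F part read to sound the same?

D5 Eb5 Eb4 Eb5 Bb4 F4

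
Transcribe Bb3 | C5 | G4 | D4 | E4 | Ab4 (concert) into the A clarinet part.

Db4 Eb5 Bb4 F4 G4 Cb5

The A clarinet sounds a minor third below written, so the written part must be a minor third above concert — transpose each note up.
Bb3 becomes Db4
C5 becomes Eb5
G4 becomes Bb4
D4 becomes F4
E4 becomes G4
Ab4 becomes Cb5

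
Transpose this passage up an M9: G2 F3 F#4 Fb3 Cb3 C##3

A3 G4 G#5 Gb4 Db4 D##4

G2: a ninth up reaches A, and 14 semitones makes it A3.
F3: a ninth up reaches G, and 14 semitones makes it G4.
F#4 up a major ninth is G#5.
Fb3 up a major ninth is Gb4.
Cb3: a ninth up reaches D, and 14 semitones makes it Db4.
A major ninth up from C##3 gives D##4.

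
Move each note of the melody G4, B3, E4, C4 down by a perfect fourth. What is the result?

G4 gives D4
B3 gives F#3
E4 gives B3
C4 gives G3

D4 F#3 B3 G3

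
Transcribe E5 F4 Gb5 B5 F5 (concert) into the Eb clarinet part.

C#5 D4 Eb5 G#5 D5

The Eb clarinet sounds a minor third above written, so the written part must be a minor third below concert — transpose each note down.
E5 -> C#5
F4 -> D4
Gb5 -> Eb5
B5 -> G#5
F5 -> D5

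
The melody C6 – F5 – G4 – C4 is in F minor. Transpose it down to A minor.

E5 A4 B3 E3

From F down to A is a minor sixth; apply that to each pitch.
C6 → E5
F5 → A4
G4 → B3
C4 → E3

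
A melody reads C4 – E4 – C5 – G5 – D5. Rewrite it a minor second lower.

B3 D#4 B4 F#5 C#5

C4 becomes B3
E4 becomes D#4
C5 becomes B4
G5 becomes F#5
D5 becomes C#5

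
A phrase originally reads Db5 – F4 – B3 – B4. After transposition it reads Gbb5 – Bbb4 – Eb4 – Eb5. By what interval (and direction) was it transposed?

up a diminished fourth

Take the first pair: Db5 → Gbb5. D to G spans 4 letter names, so the interval is some kind of fourth.
Db5 to Gbb5 is 4 semitones, which makes it a diminished fourth; the second version is higher, so the direction is up.
Checking another pair — B4 → Eb5 — gives the same interval.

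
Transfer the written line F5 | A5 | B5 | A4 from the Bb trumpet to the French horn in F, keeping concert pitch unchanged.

Bb5 D6 E6 D5

First find concert pitch: the Bb trumpet sounds a major second below written, so F5 A5 B5 A4 sounds Eb5 G5 A5 G4.
Then write for French horn in F: it sounds a perfect fifth below written, so the part must be a perfect fifth above concert.
Eb5 → Bb5
G5 → D6
A5 → E6
G4 → D5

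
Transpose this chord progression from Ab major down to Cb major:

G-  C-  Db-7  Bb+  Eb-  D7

Bb- Eb- Fb-7 Db+ Gb- F7

Ab major down to Cb major is a major sixth; each chord root moves by that interval while the quality stays the same.
G-: root G down a major sixth → Bb, giving Bb-.
C-: root C down a major sixth → Eb, giving Eb-.
Db-7: root Db down a major sixth → Fb, giving Fb-7.
Bb+: root Bb down a major sixth → Db, giving Db+.
Eb-: root Eb down a major sixth → Gb, giving Gb-.
D7: root D down a major sixth → F, giving F7.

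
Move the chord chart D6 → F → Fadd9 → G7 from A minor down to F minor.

Bb6 Db Dbadd9 Eb7

A minor down to F minor is a major third; each chord root moves by that interval while the quality stays the same.
D6: root D down a major third → Bb, giving Bb6.
F: root F down a major third → Db, giving Db.
Fadd9: root F down a major third → Db, giving Dbadd9.
G7: root G down a major third → Eb, giving Eb7.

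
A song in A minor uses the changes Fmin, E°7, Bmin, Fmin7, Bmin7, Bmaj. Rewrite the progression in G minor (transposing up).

Ebmin D°7 Amin Ebmin7 Amin7 Amaj

A minor up to G minor is a minor seventh; each chord root moves by that interval while the quality stays the same.
Fmin: root F up a minor seventh → Eb, giving Ebmin.
E°7: root E up a minor seventh → D, giving D°7.
Bmin: root B up a minor seventh → A, giving Amin.
Fmin7: root F up a minor seventh → Eb, giving Ebmin7.
Bmin7: root B up a minor seventh → A, giving Amin7.
Bmaj: root B up a minor seventh → A, giving Amaj.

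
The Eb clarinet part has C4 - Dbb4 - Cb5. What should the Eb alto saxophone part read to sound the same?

First find concert pitch: the Eb clarinet sounds a minor third above written, so C4 Dbb4 Cb5 sounds Eb4 Fbb4 Ebb5.
Then write for Eb alto saxophone: it sounds a major sixth below written, so the part must be a major sixth above concert.
Eb4 → C5
Fbb4 → Dbb5
Ebb5 → Cb6

C5 Dbb5 Cb6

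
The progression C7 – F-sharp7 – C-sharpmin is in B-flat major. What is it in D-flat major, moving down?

Eb7 A7 Emin

B-flat major down to D-flat major is a major sixth; each chord root moves by that interval while the quality stays the same.
C7: root C down a major sixth → Eb, giving Eb7.
F-sharp7: root F-sharp down a major sixth → A, giving A7.
C-sharpmin: root C-sharp down a major sixth → E, giving Emin.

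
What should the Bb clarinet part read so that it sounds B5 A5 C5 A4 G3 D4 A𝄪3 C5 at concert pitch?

The Bb clarinet sounds a major second below written, so the written part must be a major second above concert — transpose each note up.
B5 -> C#6
A5 -> B5
C5 -> D5
A4 -> B4
G3 -> A3
D4 -> E4
A##3 -> B##3
C5 -> D5

C#6 B5 D5 B4 A3 E4 B##3 D5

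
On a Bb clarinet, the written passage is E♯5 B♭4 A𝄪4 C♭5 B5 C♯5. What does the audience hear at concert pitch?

The Bb clarinet sounds a major second below written, so transpose each written note down a major second.
E#5 to D#5
Bb4 to Ab4
A##4 to G##4
Cb5 to Bbb4
B5 to A5
C#5 to B4

D#5 Ab4 G##4 Bbb4 A5 B4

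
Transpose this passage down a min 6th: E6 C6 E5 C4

G#5 E5 G#4 E3

E6 gives G#5
C6 gives E5
E5 gives G#4
C4 gives E3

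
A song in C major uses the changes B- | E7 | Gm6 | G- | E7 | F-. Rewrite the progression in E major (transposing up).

D#- G#7 Bm6 B- G#7 A-

C major up to E major is a major third; each chord root moves by that interval while the quality stays the same.
B-: root B up a major third → D#, giving D#-.
E7: root E up a major third → G#, giving G#7.
Gm6: root G up a major third → B, giving Bm6.
G-: root G up a major third → B, giving B-.
E7: root E up a major third → G#, giving G#7.
F-: root F up a major third → A, giving A-.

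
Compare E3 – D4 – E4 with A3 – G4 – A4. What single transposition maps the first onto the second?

Take the first pair: E3 → A3. E to A spans 4 letter names, so the interval is some kind of fourth.
E3 to A3 is 5 semitones, which makes it a perfect fourth; the second version is higher, so the direction is up.
Checking another pair — E4 → A4 — gives the same interval.

up a perfect fourth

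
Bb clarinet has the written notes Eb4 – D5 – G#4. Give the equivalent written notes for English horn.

First find concert pitch: the Bb clarinet sounds a major second below written, so Eb4 D5 G#4 sounds Db4 C5 F#4.
Then write for English horn: it sounds a perfect fifth below written, so the part must be a perfect fifth above concert.
Db4 → Ab4
C5 → G5
F#4 → C#5

Ab4 G5 C#5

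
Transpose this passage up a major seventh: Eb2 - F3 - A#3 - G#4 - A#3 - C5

D3 E4 G##4 F##5 G##4 B5

A major seventh up from Eb2 gives D3.
F3 up a major seventh is E4.
A#3 up a major seventh is G##4.
G#4 up a major seventh is F##5.
A#3: a seventh up reaches G, and 11 semitones makes it G##4.
A major seventh up from C5 gives B5.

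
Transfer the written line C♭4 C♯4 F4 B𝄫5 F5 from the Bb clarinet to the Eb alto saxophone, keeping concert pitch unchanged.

First find concert pitch: the Bb clarinet sounds a major second below written, so C♭4 C♯4 F4 B𝄫5 F5 sounds Bbb3 B3 Eb4 Abb5 Eb5.
Then write for Eb alto saxophone: it sounds a major sixth below written, so the part must be a major sixth above concert.
Bbb3 → Gb4
B3 → G#4
Eb4 → C5
Abb5 → Fb6
Eb5 → C6

Gb4 G#4 C5 Fb6 C6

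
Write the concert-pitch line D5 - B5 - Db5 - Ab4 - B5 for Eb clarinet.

B4 G#5 Bb4 F4 G#5

Written C4 sounds as Eb4 on the Eb clarinet, so concert pitches are written a minor third down.
D5 to B4
B5 to G#5
Db5 to Bb4
Ab4 to F4
B5 to G#5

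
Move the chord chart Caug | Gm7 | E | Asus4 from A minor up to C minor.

Ebaug Bbm7 G Csus4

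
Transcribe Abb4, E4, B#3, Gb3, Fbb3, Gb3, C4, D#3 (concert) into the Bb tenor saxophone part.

Bbb5 F#5 C##5 Ab4 Gbb4 Ab4 D5 E#4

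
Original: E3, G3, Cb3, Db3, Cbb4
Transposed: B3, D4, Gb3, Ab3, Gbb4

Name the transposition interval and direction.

From E3 to B3 is 5 letter names — a fifth of some quality.
E3 to B3 is 7 semitones, which makes it a perfect fifth; the second version is higher, so the direction is up.
Checking another pair — Cbb4 → Gbb4 — gives the same interval.

up a perfect fifth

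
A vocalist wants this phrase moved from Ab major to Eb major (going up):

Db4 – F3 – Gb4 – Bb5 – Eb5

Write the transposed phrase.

Ab4 C4 Db5 F6 Bb5

From Ab up to Eb is a perfect fifth; apply that to each pitch.
Db4 -> Ab4
F3 -> C4
Gb4 -> Db5
Bb5 -> F6
Eb5 -> Bb5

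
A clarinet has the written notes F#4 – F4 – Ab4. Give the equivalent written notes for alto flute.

G#4 G4 Bb4

First find concert pitch: the A clarinet sounds a minor third below written, so F#4 F4 Ab4 sounds D#4 D4 F4.
Then write for alto flute: it sounds a perfect fourth below written, so the part must be a perfect fourth above concert.
D#4 → G#4
D4 → G4
F4 → Bb4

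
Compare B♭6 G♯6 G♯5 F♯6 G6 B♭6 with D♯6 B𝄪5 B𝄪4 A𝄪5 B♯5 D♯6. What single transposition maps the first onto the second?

down a diminished sixth

From Bb6 to D#6 is 6 letter names — a sixth of some quality.
D#6 to Bb6 is 7 semitones, which makes it a diminished sixth; the second version is lower, so the direction is down.
Checking another pair — Bb6 → D#6 — gives the same interval.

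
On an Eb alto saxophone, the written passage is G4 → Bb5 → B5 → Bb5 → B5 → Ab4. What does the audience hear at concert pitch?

The Eb alto saxophone sounds a major sixth below written, so transpose each written note down a major sixth.
G4 becomes Bb3
Bb5 becomes Db5
B5 becomes D5
Bb5 becomes Db5
B5 becomes D5
Ab4 becomes Cb4

Bb3 Db5 D5 Db5 D5 Cb4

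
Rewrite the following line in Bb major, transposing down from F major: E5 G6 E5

F major to Bb major down is a perfect fifth, so every note moves down by that interval.
E5 -> A4
G6 -> C6
E5 -> A4

A4 C6 A4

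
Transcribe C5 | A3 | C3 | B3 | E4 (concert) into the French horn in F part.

Written C4 sounds as F3 on the French horn in F, so concert pitches are written a perfect fifth up.
C5 -> G5
A3 -> E4
C3 -> G3
B3 -> F#4
E4 -> B4

G5 E4 G3 F#4 B4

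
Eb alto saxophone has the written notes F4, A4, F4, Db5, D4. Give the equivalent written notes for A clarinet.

Cb4 Eb4 Cb4 Abb4 Ab3

First find concert pitch: the Eb alto saxophone sounds a major sixth below written, so F4 A4 F4 Db5 D4 sounds Ab3 C4 Ab3 Fb4 F3.
Then write for A clarinet: it sounds a minor third below written, so the part must be a minor third above concert.
Ab3 → Cb4
C4 → Eb4
Ab3 → Cb4
Fb4 → Abb4
F3 → Ab3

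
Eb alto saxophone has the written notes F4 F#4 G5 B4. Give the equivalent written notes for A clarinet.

First find concert pitch: the Eb alto saxophone sounds a major sixth below written, so F4 F#4 G5 B4 sounds Ab3 A3 Bb4 D4.
Then write for A clarinet: it sounds a minor third below written, so the part must be a minor third above concert.
Ab3 → Cb4
A3 → C4
Bb4 → Db5
D4 → F4

Cb4 C4 Db5 F4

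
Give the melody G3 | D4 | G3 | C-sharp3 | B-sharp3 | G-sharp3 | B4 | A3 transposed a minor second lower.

G3: a second down reaches F, and 1 semitone makes it F#3.
A minor second down from D4 gives C#4.
G3 down a minor second is F#3.
C#3 down a minor second is B#2.
B#3 down a minor second is A##3.
G#3 down a minor second is F##3.
B4: a second down reaches A, and 1 semitone makes it A#4.
A minor second down from A3 gives G#3.

F#3 C#4 F#3 B#2 A##3 F##3 A#4 G#3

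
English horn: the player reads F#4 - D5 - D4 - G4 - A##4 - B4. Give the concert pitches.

B3 G4 G3 C4 D##4 E4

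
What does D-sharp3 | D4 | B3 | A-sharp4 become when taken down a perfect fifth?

G#2 G3 E3 D#4

D#3: a fifth down reaches G, and 7 semitones makes it G#2.
D4 down a perfect fifth is G3.
B3: a fifth down reaches E, and 7 semitones makes it E3.
A#4 down a perfect fifth is D#4.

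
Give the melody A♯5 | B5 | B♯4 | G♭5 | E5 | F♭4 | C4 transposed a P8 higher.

A#6 B6 B#5 Gb6 E6 Fb5 C5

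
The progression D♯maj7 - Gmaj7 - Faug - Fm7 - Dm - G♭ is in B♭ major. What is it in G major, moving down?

B♭ major down to G major is a minor third; each chord root moves by that interval while the quality stays the same.
D♯maj7: root D♯ down a minor third → B#, giving B#maj7.
Gmaj7: root G down a minor third → E, giving Emaj7.
Faug: root F down a minor third → D, giving Daug.
Fm7: root F down a minor third → D, giving Dm7.
Dm: root D down a minor third → B, giving Bm.
G♭: root G♭ down a minor third → Eb, giving Eb.

B#maj7 Emaj7 Daug Dm7 Bm Eb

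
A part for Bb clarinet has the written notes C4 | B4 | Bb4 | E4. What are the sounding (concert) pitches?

Bb3 A4 Ab4 D4

The Bb clarinet sounds a major second below written, so transpose each written note down a major second.
C4 → Bb3
B4 → A4
Bb4 → Ab4
E4 → D4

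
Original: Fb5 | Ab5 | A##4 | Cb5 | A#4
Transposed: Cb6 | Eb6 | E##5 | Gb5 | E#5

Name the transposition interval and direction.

up a perfect fifth

Take the first pair: Fb5 → Cb6. F to C spans 5 letter names, so the interval is some kind of fifth.
Fb5 to Cb6 is 7 semitones, which makes it a perfect fifth; the second version is higher, so the direction is up.
Checking another pair — A#4 → E#5 — gives the same interval.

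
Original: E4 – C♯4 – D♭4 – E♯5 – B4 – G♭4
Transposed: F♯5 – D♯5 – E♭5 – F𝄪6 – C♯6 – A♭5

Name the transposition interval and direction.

From E4 to F#5 is 9 letter names — a ninth of some quality.
E4 to F#5 is 14 semitones, which makes it a major ninth; the second version is higher, so the direction is up.
Checking another pair — Gb4 → Ab5 — gives the same interval.

up a major ninth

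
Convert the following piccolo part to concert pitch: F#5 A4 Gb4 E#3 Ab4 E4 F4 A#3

F#6 A5 Gb5 E#4 Ab5 E5 F5 A#4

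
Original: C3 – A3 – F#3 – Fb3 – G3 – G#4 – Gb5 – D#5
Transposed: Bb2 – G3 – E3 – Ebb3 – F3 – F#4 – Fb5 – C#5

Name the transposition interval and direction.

From C3 to Bb2 is 2 letter names — a second of some quality.
Bb2 to C3 is 2 semitones, which makes it a major second; the second version is lower, so the direction is down.
Checking another pair — D#5 → C#5 — gives the same interval.

down a major second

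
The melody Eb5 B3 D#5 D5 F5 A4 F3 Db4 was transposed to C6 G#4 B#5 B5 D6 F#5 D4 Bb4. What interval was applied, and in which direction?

up a major sixth

From Eb5 to C6 is 6 letter names — a sixth of some quality.
Eb5 to C6 is 9 semitones, which makes it a major sixth; the second version is higher, so the direction is up.
Checking another pair — Db4 → Bb4 — gives the same interval.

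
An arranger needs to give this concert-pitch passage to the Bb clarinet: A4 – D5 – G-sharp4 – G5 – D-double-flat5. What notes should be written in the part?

B4 E5 A#4 A5 Ebb5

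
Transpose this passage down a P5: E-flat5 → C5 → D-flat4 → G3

Ab4 F4 Gb3 C3

Eb5 to Ab4
C5 to F4
Db4 to Gb3
G3 to C3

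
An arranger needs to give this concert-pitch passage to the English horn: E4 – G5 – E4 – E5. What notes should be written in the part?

B4 D6 B4 B5

Written C4 sounds as F3 on the English horn, so concert pitches are written a perfect fifth up.
E4 → B4
G5 → D6
E4 → B4
E5 → B5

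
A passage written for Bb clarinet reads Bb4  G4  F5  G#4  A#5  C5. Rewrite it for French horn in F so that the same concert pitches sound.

Eb5 C5 Bb5 C#5 D#6 F5

First find concert pitch: the Bb clarinet sounds a major second below written, so Bb4 G4 F5 G#4 A#5 C5 sounds Ab4 F4 Eb5 F#4 G#5 Bb4.
Then write for French horn in F: it sounds a perfect fifth below written, so the part must be a perfect fifth above concert.
Ab4 → Eb5
F4 → C5
Eb5 → Bb5
F#4 → C#5
G#5 → D#6
Bb4 → F5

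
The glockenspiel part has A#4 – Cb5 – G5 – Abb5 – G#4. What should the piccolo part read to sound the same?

A#5 Cb6 G6 Abb6 G#5

First find concert pitch: the glockenspiel sounds a perfect fifteenth above written, so A#4 Cb5 G5 Abb5 G#4 sounds A#6 Cb7 G7 Abb7 G#6.
Then write for piccolo: it sounds a perfect octave above written, so the part must be a perfect octave below concert.
A#6 → A#5
Cb7 → Cb6
G7 → G6
Abb7 → Abb6
G#6 → G#5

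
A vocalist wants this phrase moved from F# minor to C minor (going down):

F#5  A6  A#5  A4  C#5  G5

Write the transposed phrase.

C5 Eb6 E5 Eb4 G4 Db5

From F# down to C is an augmented fourth; apply that to each pitch.
F#5 becomes C5
A6 becomes Eb6
A#5 becomes E5
A4 becomes Eb4
C#5 becomes G4
G5 becomes Db5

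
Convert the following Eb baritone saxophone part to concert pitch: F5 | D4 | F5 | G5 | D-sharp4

Ab3 F2 Ab3 Bb3 F#2

The Eb baritone saxophone sounds a major thirteenth below written, so transpose each written note down a major thirteenth.
F5 to Ab3
D4 to F2
F5 to Ab3
G5 to Bb3
D#4 to F#2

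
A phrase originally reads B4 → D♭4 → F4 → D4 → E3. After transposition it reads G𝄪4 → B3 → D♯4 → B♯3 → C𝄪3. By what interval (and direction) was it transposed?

down a diminished third

Take the first pair: B4 → G##4. B to G spans 3 letter names, so the interval is some kind of third.
G##4 to B4 is 2 semitones, which makes it a diminished third; the second version is lower, so the direction is down.
Checking another pair — E3 → C##3 — gives the same interval.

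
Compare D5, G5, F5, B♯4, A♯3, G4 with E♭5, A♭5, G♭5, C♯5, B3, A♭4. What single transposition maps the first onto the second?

Take the first pair: D5 → Eb5. D to E spans 2 letter names, so the interval is some kind of second.
D5 to Eb5 is 1 semitone, which makes it a minor second; the second version is higher, so the direction is up.
Checking another pair — G4 → Ab4 — gives the same interval.

up a minor second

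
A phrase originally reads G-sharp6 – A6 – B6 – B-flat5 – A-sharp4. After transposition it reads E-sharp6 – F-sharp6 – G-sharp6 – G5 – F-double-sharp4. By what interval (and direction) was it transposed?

down a minor third

From G#6 to E#6 is 3 letter names — a third of some quality.
E#6 to G#6 is 3 semitones, which makes it a minor third; the second version is lower, so the direction is down.
Checking another pair — A#4 → F##4 — gives the same interval.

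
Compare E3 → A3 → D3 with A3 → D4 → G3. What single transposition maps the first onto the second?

up a perfect fourth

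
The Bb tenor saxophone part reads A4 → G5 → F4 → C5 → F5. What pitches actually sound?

G3 F4 Eb3 Bb3 Eb4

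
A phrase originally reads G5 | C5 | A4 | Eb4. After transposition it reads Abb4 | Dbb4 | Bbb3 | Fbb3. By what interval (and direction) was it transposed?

From G5 to Abb4 is 7 letter names — a seventh of some quality.
Abb4 to G5 is 12 semitones, which makes it an augmented seventh; the second version is lower, so the direction is down.
Checking another pair — Eb4 → Fbb3 — gives the same interval.

down an augmented seventh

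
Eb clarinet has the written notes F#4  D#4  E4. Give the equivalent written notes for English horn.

E5 C#5 D5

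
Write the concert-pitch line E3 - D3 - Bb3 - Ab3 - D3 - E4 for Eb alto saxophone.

Written C4 sounds as Eb3 on the Eb alto saxophone, so concert pitches are written a major sixth up.
E3 becomes C#4
D3 becomes B3
Bb3 becomes G4
Ab3 becomes F4
D3 becomes B3
E4 becomes C#5

C#4 B3 G4 F4 B3 C#5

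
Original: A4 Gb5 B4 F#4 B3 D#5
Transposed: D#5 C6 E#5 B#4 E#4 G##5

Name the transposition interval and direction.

up an augmented fourth

Take the first pair: A4 → D#5. A to D spans 4 letter names, so the interval is some kind of fourth.
A4 to D#5 is 6 semitones, which makes it an augmented fourth; the second version is higher, so the direction is up.
Checking another pair — D#5 → G##5 — gives the same interval.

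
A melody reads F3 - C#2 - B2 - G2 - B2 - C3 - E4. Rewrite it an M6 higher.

D4 A#2 G#3 E3 G#3 A3 C#5

A major sixth up from F3 gives D4.
C#2: a sixth up reaches A, and 9 semitones makes it A#2.
B2 up a major sixth is G#3.
G2 up a major sixth is E3.
B2: a sixth up reaches G, and 9 semitones makes it G#3.
A major sixth up from C3 gives A3.
E4: a sixth up reaches C, and 9 semitones makes it C#5.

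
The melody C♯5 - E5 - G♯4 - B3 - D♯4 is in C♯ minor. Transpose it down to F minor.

C♯ minor to F minor down is an augmented fifth, so every note moves down by that interval.
C#5 -> F4
E5 -> Ab4
G#4 -> C4
B3 -> Eb3
D#4 -> G3

F4 Ab4 C4 Eb3 G3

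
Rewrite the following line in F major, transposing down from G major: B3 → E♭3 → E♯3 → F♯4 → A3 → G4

A3 Db3 D#3 E4 G3 F4

G major to F major down is a major second, so every note moves down by that interval.
B3 gives A3
Eb3 gives Db3
E#3 gives D#3
F#4 gives E4
A3 gives G3
G4 gives F4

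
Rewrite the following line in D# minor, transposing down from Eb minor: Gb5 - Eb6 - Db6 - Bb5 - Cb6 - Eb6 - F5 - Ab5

F#5 D#6 C#6 A#5 B5 D#6 E#5 G#5

From Eb down to D# is a diminished second; apply that to each pitch.
Gb5 → F#5
Eb6 → D#6
Db6 → C#6
Bb5 → A#5
Cb6 → B5
Eb6 → D#6
F5 → E#5
Ab5 → G#5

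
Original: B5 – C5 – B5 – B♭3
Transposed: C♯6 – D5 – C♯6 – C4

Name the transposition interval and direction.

From B5 to C#6 is 2 letter names — a second of some quality.
B5 to C#6 is 2 semitones, which makes it a major second; the second version is higher, so the direction is up.
Checking another pair — Bb3 → C4 — gives the same interval.

up a major second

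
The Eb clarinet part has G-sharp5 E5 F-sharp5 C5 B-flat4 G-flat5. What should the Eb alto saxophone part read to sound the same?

First find concert pitch: the Eb clarinet sounds a minor third above written, so G-sharp5 E5 F-sharp5 C5 B-flat4 G-flat5 sounds B5 G5 A5 Eb5 Db5 Bbb5.
Then write for Eb alto saxophone: it sounds a major sixth below written, so the part must be a major sixth above concert.
B5 → G#6
G5 → E6
A5 → F#6
Eb5 → C6
Db5 → Bb5
Bbb5 → Gb6

G#6 E6 F#6 C6 Bb5 Gb6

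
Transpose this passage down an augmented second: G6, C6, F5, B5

Fb6 Bbb5 Ebb5 Ab5

G6 → Fb6
C6 → Bbb5
F5 → Ebb5
B5 → Ab5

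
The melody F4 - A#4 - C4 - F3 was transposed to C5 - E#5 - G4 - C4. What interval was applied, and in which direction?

Take the first pair: F4 → C5. F to C spans 5 letter names, so the interval is some kind of fifth.
F4 to C5 is 7 semitones, which makes it a perfect fifth; the second version is higher, so the direction is up.
Checking another pair — F3 → C4 — gives the same interval.

up a perfect fifth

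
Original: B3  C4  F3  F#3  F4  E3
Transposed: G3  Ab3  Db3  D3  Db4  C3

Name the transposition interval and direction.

Take the first pair: B3 → G3. B to G spans 3 letter names, so the interval is some kind of third.
G3 to B3 is 4 semitones, which makes it a major third; the second version is lower, so the direction is down.
Checking another pair — E3 → C3 — gives the same interval.

down a major third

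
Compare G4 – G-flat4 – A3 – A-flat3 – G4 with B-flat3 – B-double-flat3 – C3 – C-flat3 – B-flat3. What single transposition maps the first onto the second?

down a major sixth

From G4 to Bb3 is 6 letter names — a sixth of some quality.
Bb3 to G4 is 9 semitones, which makes it a major sixth; the second version is lower, so the direction is down.
Checking another pair — G4 → Bb3 — gives the same interval.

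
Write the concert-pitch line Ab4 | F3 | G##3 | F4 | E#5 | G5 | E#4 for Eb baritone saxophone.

F6 D5 E##5 D6 C##7 E7 C##6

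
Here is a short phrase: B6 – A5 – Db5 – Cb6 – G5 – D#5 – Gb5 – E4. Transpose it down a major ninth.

A5 G4 Cb4 Bbb4 F4 C#4 Fb4 D3

B6 gives A5
A5 gives G4
Db5 gives Cb4
Cb6 gives Bbb4
G5 gives F4
D#5 gives C#4
Gb5 gives Fb4
E4 gives D3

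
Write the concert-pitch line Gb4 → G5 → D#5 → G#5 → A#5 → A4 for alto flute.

Cb5 C6 G#5 C#6 D#6 D5

Written C4 sounds as G3 on the alto flute, so concert pitches are written a perfect fourth up.
Gb4 gives Cb5
G5 gives C6
D#5 gives G#5
G#5 gives C#6
A#5 gives D#6
A4 gives D5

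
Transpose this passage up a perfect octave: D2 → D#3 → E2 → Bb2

D2 to D3
D#3 to D#4
E2 to E3
Bb2 to Bb3

D3 D#4 E3 Bb3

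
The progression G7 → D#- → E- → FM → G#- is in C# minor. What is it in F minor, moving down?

Cb7 G- Ab- BbbM C-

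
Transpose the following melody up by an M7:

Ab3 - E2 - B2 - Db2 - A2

Ab3 up a major seventh is G4.
A major seventh up from E2 gives D#3.
B2 up a major seventh is A#3.
Db2: a seventh up reaches C, and 11 semitones makes it C3.
A major seventh up from A2 gives G#3.

G4 D#3 A#3 C3 G#3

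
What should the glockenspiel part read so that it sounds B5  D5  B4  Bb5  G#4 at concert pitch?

Written C4 sounds as C6 on the glockenspiel, so concert pitches are written a perfect fifteenth down.
B5 → B3
D5 → D3
B4 → B2
Bb5 → Bb3
G#4 → G#2

B3 D3 B2 Bb3 G#2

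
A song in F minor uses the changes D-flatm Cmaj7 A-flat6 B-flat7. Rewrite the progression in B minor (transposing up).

Gm F#maj7 D6 E7

F minor up to B minor is an augmented fourth; each chord root moves by that interval while the quality stays the same.
D-flatm: root D-flat up an augmented fourth → G, giving Gm.
Cmaj7: root C up an augmented fourth → F#, giving F#maj7.
A-flat6: root A-flat up an augmented fourth → D, giving D6.
B-flat7: root B-flat up an augmented fourth → E, giving E7.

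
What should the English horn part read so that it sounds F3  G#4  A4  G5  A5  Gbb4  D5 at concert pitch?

C4 D#5 E5 D6 E6 Dbb5 A5

Written C4 sounds as F3 on the English horn, so concert pitches are written a perfect fifth up.
F3 becomes C4
G#4 becomes D#5
A4 becomes E5
G5 becomes D6
A5 becomes E6
Gbb4 becomes Dbb5
D5 becomes A5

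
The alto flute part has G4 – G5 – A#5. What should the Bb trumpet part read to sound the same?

E4 E5 F##5

First find concert pitch: the alto flute sounds a perfect fourth below written, so G4 G5 A#5 sounds D4 D5 E#5.
Then write for Bb trumpet: it sounds a major second below written, so the part must be a major second above concert.
D4 → E4
D5 → E5
E#5 → F##5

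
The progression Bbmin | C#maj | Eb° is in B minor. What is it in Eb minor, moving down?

B minor down to Eb minor is an augmented fifth; each chord root moves by that interval while the quality stays the same.
Bbmin: root Bb down an augmented fifth → Ebb, giving Ebbmin.
C#maj: root C# down an augmented fifth → F, giving Fmaj.
Eb°: root Eb down an augmented fifth → Abb, giving Abb°.

Ebbmin Fmaj Abb°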